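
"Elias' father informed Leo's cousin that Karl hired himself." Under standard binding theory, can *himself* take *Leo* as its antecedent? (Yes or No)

*himself* is a reflexive; Principle A requires it to be bound within its binding domain — the clause headed by 'hired'.
— Leo: possessor inside the object DP of the matrix clause; does not c-command the reflexive — cannot bind it (Principle A).

No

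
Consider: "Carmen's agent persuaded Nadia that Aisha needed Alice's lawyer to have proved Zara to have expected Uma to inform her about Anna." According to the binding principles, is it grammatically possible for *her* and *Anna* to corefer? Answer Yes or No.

No

*her* is a pronoun; Principle B requires it to be free in its binding domain — the clause headed by 'inform'.
— Anna: second object of the clause headed by 'inform'; is c-commanded by the pronoun; coreference would bind this R-expression — blocked (Principle C).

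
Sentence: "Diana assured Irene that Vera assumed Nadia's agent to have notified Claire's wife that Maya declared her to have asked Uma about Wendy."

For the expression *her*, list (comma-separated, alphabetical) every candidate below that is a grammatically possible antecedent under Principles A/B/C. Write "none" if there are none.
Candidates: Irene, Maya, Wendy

Irene

*her* is a pronoun; Principle B requires it to be free in its binding domain — the clause headed by 'declared'.
— Irene: object of the matrix clause; c-commands the pronoun but lies outside its binding domain — allowed.
— Maya: subject of the clause headed by 'declared'; c-commands the pronoun within its binding domain — blocked (Principle B).
— Wendy: second object of the clause headed by 'asked'; is c-commanded by the pronoun; coreference would bind this R-expression — blocked (Principle C).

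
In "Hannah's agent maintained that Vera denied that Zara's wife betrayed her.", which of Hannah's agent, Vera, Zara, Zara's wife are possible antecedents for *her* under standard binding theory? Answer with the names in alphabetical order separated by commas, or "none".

*her* is a pronoun; Principle B requires it to be free in its binding domain — the clause headed by 'betrayed'.
— Hannah's agent: subject of the matrix clause; c-commands the pronoun but lies outside its binding domain — allowed.
— Vera: subject of the clause headed by 'denied'; c-commands the pronoun but lies outside its binding domain — allowed.
— Zara: possessor inside the subject DP of the clause headed by 'betrayed'; does not c-command the pronoun — Principle B does not apply; allowed.
— Zara's wife: subject of the clause headed by 'betrayed'; c-commands the pronoun within its binding domain — blocked (Principle B).

Hannah's agent, Vera, Zara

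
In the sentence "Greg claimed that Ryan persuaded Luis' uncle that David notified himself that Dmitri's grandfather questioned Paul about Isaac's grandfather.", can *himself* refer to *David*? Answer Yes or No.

*himself* is a reflexive; Principle A requires it to be bound within its binding domain — the clause headed by 'notified'.
— David: subject of the clause headed by 'notified'; c-commands the reflexive within its binding domain — allowed (Principle A).

Yes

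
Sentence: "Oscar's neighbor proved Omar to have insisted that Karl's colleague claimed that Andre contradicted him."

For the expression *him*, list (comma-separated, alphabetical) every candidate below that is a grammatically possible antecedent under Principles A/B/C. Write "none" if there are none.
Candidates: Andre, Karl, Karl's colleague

*him* is a pronoun; Principle B requires it to be free in its binding domain — the clause headed by 'contradicted'.
— Andre: subject of the clause headed by 'contradicted'; c-commands the pronoun within its binding domain — blocked (Principle B).
— Karl: possessor inside the subject DP of the clause headed by 'claimed'; does not c-command the pronoun — Principle B does not apply; allowed.
— Karl's colleague: subject of the clause headed by 'claimed'; c-commands the pronoun but lies outside its binding domain — allowed.

Karl, Karl's colleague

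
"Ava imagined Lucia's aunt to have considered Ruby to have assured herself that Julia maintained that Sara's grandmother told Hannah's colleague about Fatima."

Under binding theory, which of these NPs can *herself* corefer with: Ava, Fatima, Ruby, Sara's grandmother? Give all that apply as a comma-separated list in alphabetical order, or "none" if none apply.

Ruby

*herself* is a reflexive; Principle A requires it to be bound within its binding domain — the clause headed by 'assured'.
— Ava: subject of the matrix clause; c-commands the reflexive but lies outside its binding domain — cannot bind it (Principle A).
— Fatima: second object of the clause headed by 'told'; does not c-command the reflexive — cannot bind it (Principle A).
— Ruby: subject of the clause headed by 'assured'; c-commands the reflexive within its binding domain — allowed (Principle A).
— Sara's grandmother: subject of the clause headed by 'told'; does not c-command the reflexive — cannot bind it (Principle A).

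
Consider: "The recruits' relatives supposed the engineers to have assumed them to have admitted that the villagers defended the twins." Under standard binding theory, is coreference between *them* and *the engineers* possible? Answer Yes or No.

*the engineers* is an R-expression; Principle C requires it to be free (not bound by any c-commanding expression).
— them: subject of the clause headed by 'admitted'; the R-expression locally c-commands the pronoun — coreference blocked (Principle B on the pronoun).

No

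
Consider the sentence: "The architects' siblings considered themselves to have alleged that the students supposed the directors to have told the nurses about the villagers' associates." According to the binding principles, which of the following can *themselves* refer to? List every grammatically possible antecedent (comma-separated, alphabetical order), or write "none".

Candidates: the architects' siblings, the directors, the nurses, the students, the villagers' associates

the architects' siblings

*themselves* is a reflexive; Principle A requires it to be bound within its binding domain — the matrix clause.
— the architects' siblings: subject of the matrix clause; c-commands the reflexive within its binding domain — allowed (Principle A).
— the directors: subject of the clause headed by 'told'; does not c-command the reflexive — cannot bind it (Principle A).
— the nurses: object of the clause headed by 'told'; does not c-command the reflexive — cannot bind it (Principle A).
— the students: subject of the clause headed by 'supposed'; does not c-command the reflexive — cannot bind it (Principle A).
— the villagers' associates: second object of the clause headed by 'told'; does not c-command the reflexive — cannot bind it (Principle A).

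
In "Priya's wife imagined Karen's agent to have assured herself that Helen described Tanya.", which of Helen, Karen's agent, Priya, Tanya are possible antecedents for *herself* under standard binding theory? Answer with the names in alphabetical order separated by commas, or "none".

*herself* is a reflexive; Principle A requires it to be bound within its binding domain — the clause headed by 'assured'.
— Helen: subject of the clause headed by 'described'; does not c-command the reflexive — cannot bind it (Principle A).
— Karen's agent: subject of the clause headed by 'assured'; c-commands the reflexive within its binding domain — allowed (Principle A).
— Priya: possessor inside the subject DP of the matrix clause; does not c-command the reflexive — cannot bind it (Principle A).
— Tanya: object of the clause headed by 'described'; does not c-command the reflexive — cannot bind it (Principle A).

Karen's agent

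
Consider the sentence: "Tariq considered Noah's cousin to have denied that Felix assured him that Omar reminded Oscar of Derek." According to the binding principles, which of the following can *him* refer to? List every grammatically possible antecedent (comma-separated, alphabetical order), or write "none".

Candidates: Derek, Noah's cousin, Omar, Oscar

Noah's cousin

*him* is a pronoun; Principle B requires it to be free in its binding domain — the clause headed by 'assured'.
— Derek: second object of the clause headed by 'reminded'; is c-commanded by the pronoun; coreference would bind this R-expression — blocked (Principle C).
— Noah's cousin: subject of the clause headed by 'denied'; c-commands the pronoun but lies outside its binding domain — allowed.
— Omar: subject of the clause headed by 'reminded'; is c-commanded by the pronoun; coreference would bind this R-expression — blocked (Principle C).
— Oscar: object of the clause headed by 'reminded'; is c-commanded by the pronoun; coreference would bind this R-expression — blocked (Principle C).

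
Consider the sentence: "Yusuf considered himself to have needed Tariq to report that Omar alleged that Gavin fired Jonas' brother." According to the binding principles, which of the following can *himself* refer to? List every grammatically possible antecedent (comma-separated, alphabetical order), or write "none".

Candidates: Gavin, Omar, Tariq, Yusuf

Yusuf

*himself* is a reflexive; Principle A requires it to be bound within its binding domain — the matrix clause.
— Gavin: subject of the clause headed by 'fired'; does not c-command the reflexive — cannot bind it (Principle A).
— Omar: subject of the clause headed by 'alleged'; does not c-command the reflexive — cannot bind it (Principle A).
— Tariq: subject of the clause headed by 'report'; does not c-command the reflexive — cannot bind it (Principle A).
— Yusuf: subject of the matrix clause; c-commands the reflexive within its binding domain — allowed (Principle A).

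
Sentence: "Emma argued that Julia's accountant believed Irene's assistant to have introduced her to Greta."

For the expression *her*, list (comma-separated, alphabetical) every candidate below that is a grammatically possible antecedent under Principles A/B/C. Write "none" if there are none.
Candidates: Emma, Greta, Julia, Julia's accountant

*her* is a pronoun; Principle B requires it to be free in its binding domain — the clause headed by 'introduced'.
— Emma: subject of the matrix clause; c-commands the pronoun but lies outside its binding domain — allowed.
— Greta: second object of the clause headed by 'introduced'; is c-commanded by the pronoun; coreference would bind this R-expression — blocked (Principle C).
— Julia: possessor inside the subject DP of the clause headed by 'believed'; does not c-command the pronoun — Principle B does not apply; allowed.
— Julia's accountant: subject of the clause headed by 'believed'; c-commands the pronoun but lies outside its binding domain — allowed.

Emma, Julia, Julia's accountant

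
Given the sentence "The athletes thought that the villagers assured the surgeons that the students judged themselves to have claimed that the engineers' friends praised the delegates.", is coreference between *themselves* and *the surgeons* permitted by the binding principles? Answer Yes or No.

No

*themselves* is a reflexive; Principle A requires it to be bound within its binding domain — the clause headed by 'judged'.
— the surgeons: object of the clause headed by 'assured'; c-commands the reflexive but lies outside its binding domain — cannot bind it (Principle A).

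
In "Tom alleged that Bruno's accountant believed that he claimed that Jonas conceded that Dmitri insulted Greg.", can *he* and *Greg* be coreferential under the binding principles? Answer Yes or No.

*Greg* is an R-expression; Principle C requires it to be free (not bound by any c-commanding expression).
— he: subject of the clause headed by 'claimed'; the pronoun c-commands the R-expression — coreference blocked (Principle C).

No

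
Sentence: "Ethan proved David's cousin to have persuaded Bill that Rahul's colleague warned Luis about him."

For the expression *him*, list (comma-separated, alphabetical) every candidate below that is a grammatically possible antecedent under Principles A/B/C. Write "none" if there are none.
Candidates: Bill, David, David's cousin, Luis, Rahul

Bill, David, David's cousin, Rahul

*him* is a pronoun; Principle B requires it to be free in its binding domain — the clause headed by 'warned'.
— Bill: object of the clause headed by 'persuaded'; c-commands the pronoun but lies outside its binding domain — allowed.
— David: possessor inside the subject DP of the clause headed by 'persuaded'; does not c-command the pronoun — Principle B does not apply; allowed.
— David's cousin: subject of the clause headed by 'persuaded'; c-commands the pronoun but lies outside its binding domain — allowed.
— Luis: object of the clause headed by 'warned'; c-commands the pronoun within its binding domain — blocked (Principle B).
— Rahul: possessor inside the subject DP of the clause headed by 'warned'; does not c-command the pronoun — Principle B does not apply; allowed.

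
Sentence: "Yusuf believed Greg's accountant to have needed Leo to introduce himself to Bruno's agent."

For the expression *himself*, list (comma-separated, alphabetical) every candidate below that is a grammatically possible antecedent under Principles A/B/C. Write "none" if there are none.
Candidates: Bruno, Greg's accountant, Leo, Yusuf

Leo

*himself* is a reflexive; Principle A requires it to be bound within its binding domain — the clause headed by 'introduce'.
— Bruno: possessor inside the second object DP of the clause headed by 'introduce'; does not c-command the reflexive — cannot bind it (Principle A).
— Greg's accountant: subject of the clause headed by 'needed'; c-commands the reflexive but lies outside its binding domain — cannot bind it (Principle A).
— Leo: subject of the clause headed by 'introduce'; c-commands the reflexive within its binding domain — allowed (Principle A).
— Yusuf: subject of the matrix clause; c-commands the reflexive but lies outside its binding domain — cannot bind it (Principle A).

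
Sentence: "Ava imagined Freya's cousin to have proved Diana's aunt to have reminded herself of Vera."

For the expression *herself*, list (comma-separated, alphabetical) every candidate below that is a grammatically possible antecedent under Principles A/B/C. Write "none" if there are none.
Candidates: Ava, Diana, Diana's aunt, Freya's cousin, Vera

Diana's aunt

*herself* is a reflexive; Principle A requires it to be bound within its binding domain — the clause headed by 'reminded'.
— Ava: subject of the matrix clause; c-commands the reflexive but lies outside its binding domain — cannot bind it (Principle A).
— Diana: possessor inside the subject DP of the clause headed by 'reminded'; does not c-command the reflexive — cannot bind it (Principle A).
— Diana's aunt: subject of the clause headed by 'reminded'; c-commands the reflexive within its binding domain — allowed (Principle A).
— Freya's cousin: subject of the clause headed by 'proved'; c-commands the reflexive but lies outside its binding domain — cannot bind it (Principle A).
— Vera: second object of the clause headed by 'reminded'; does not c-command the reflexive — cannot bind it (Principle A).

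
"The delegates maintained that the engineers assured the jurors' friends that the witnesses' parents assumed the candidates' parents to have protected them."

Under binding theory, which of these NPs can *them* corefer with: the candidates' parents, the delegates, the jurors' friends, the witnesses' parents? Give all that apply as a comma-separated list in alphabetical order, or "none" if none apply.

the delegates, the jurors' friends, the witnesses' parents

*them* is a pronoun; Principle B requires it to be free in its binding domain — the clause headed by 'protected'.
— the candidates' parents: subject of the clause headed by 'protected'; c-commands the pronoun within its binding domain — blocked (Principle B).
— the delegates: subject of the matrix clause; c-commands the pronoun but lies outside its binding domain — allowed.
— the jurors' friends: object of the clause headed by 'assured'; c-commands the pronoun but lies outside its binding domain — allowed.
— the witnesses' parents: subject of the clause headed by 'assumed'; c-commands the pronoun but lies outside its binding domain — allowed.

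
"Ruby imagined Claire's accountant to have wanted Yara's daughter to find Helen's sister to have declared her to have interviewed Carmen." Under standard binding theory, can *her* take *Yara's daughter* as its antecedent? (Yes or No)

*her* is a pronoun; Principle B requires it to be free in its binding domain — the clause headed by 'declared'.
— Yara's daughter: subject of the clause headed by 'find'; c-commands the pronoun but lies outside its binding domain — allowed.

Yes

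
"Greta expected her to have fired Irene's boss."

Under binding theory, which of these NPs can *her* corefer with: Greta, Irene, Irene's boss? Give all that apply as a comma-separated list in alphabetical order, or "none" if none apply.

*her* is a pronoun; Principle B requires it to be free in its binding domain — the matrix clause.
— Greta: subject of the matrix clause; c-commands the pronoun within its binding domain — blocked (Principle B).
— Irene: possessor inside the object DP of the clause headed by 'fired'; is c-commanded by the pronoun; coreference would bind this R-expression — blocked (Principle C).
— Irene's boss: object of the clause headed by 'fired'; is c-commanded by the pronoun; coreference would bind this R-expression — blocked (Principle C).

none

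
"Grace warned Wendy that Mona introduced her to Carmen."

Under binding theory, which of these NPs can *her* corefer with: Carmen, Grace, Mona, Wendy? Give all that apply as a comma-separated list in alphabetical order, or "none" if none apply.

Grace, Wendy

*her* is a pronoun; Principle B requires it to be free in its binding domain — the clause headed by 'introduced'.
— Carmen: second object of the clause headed by 'introduced'; is c-commanded by the pronoun; coreference would bind this R-expression — blocked (Principle C).
— Grace: subject of the matrix clause; c-commands the pronoun but lies outside its binding domain — allowed.
— Mona: subject of the clause headed by 'introduced'; c-commands the pronoun within its binding domain — blocked (Principle B).
— Wendy: object of the matrix clause; c-commands the pronoun but lies outside its binding domain — allowed.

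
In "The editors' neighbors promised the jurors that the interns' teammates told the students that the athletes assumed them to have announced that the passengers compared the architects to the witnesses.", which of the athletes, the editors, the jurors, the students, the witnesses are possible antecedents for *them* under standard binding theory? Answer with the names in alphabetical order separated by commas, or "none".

*them* is a pronoun; Principle B requires it to be free in its binding domain — the clause headed by 'assumed'.
— the athletes: subject of the clause headed by 'assumed'; c-commands the pronoun within its binding domain — blocked (Principle B).
— the editors: possessor inside the subject DP of the matrix clause; does not c-command the pronoun — Principle B does not apply; allowed.
— the jurors: object of the matrix clause; c-commands the pronoun but lies outside its binding domain — allowed.
— the students: object of the clause headed by 'told'; c-commands the pronoun but lies outside its binding domain — allowed.
— the witnesses: second object of the clause headed by 'compared'; is c-commanded by the pronoun; coreference would bind this R-expression — blocked (Principle C).

the editors, the jurors, the students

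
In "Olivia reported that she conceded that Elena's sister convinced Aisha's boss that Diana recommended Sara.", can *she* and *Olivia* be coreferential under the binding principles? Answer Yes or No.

Yes

*Olivia* is an R-expression; Principle C requires it to be free (not bound by any c-commanding expression).
— she: subject of the clause headed by 'conceded'; the pronoun does not c-command the R-expression — coreference allowed.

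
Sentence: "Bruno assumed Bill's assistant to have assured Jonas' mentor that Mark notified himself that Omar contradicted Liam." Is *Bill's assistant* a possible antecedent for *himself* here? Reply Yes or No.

*himself* is a reflexive; Principle A requires it to be bound within its binding domain — the clause headed by 'notified'.
— Bill's assistant: subject of the clause headed by 'assured'; c-commands the reflexive but lies outside its binding domain — cannot bind it (Principle A).

No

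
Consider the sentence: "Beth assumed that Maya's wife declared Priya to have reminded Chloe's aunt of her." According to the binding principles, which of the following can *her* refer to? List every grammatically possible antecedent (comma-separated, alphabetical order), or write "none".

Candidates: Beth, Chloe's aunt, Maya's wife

*her* is a pronoun; Principle B requires it to be free in its binding domain — the clause headed by 'reminded'.
— Beth: subject of the matrix clause; c-commands the pronoun but lies outside its binding domain — allowed.
— Chloe's aunt: object of the clause headed by 'reminded'; c-commands the pronoun within its binding domain — blocked (Principle B).
— Maya's wife: subject of the clause headed by 'declared'; c-commands the pronoun but lies outside its binding domain — allowed.

Beth, Maya's wife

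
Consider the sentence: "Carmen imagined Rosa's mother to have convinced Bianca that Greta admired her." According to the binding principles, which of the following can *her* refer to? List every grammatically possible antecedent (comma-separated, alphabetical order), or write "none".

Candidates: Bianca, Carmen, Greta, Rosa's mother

Bianca, Carmen, Rosa's mother

*her* is a pronoun; Principle B requires it to be free in its binding domain — the clause headed by 'admired'.
— Bianca: object of the clause headed by 'convinced'; c-commands the pronoun but lies outside its binding domain — allowed.
— Carmen: subject of the matrix clause; c-commands the pronoun but lies outside its binding domain — allowed.
— Greta: subject of the clause headed by 'admired'; c-commands the pronoun within its binding domain — blocked (Principle B).
— Rosa's mother: subject of the clause headed by 'convinced'; c-commands the pronoun but lies outside its binding domain — allowed.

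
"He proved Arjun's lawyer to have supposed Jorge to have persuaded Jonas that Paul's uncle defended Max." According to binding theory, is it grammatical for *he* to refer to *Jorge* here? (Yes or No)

No

*Jorge* is an R-expression; Principle C requires it to be free (not bound by any c-commanding expression).
— he: subject of the matrix clause; the pronoun c-commands the R-expression — coreference blocked (Principle C).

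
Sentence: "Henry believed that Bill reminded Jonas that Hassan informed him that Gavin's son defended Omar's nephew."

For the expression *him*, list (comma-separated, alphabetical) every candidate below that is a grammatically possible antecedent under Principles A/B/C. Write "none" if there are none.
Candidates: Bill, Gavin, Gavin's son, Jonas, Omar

Bill, Jonas

*him* is a pronoun; Principle B requires it to be free in its binding domain — the clause headed by 'informed'.
— Bill: subject of the clause headed by 'reminded'; c-commands the pronoun but lies outside its binding domain — allowed.
— Gavin: possessor inside the subject DP of the clause headed by 'defended'; is c-commanded by the pronoun; coreference would bind this R-expression — blocked (Principle C).
— Gavin's son: subject of the clause headed by 'defended'; is c-commanded by the pronoun; coreference would bind this R-expression — blocked (Principle C).
— Jonas: object of the clause headed by 'reminded'; c-commands the pronoun but lies outside its binding domain — allowed.
— Omar: possessor inside the object DP of the clause headed by 'defended'; is c-commanded by the pronoun; coreference would bind this R-expression — blocked (Principle C).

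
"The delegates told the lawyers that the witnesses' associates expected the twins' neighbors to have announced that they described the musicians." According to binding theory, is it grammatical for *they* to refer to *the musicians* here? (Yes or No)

No

*the musicians* is an R-expression; Principle C requires it to be free (not bound by any c-commanding expression).
— they: subject of the clause headed by 'described'; the pronoun c-commands the R-expression — coreference blocked (Principle C).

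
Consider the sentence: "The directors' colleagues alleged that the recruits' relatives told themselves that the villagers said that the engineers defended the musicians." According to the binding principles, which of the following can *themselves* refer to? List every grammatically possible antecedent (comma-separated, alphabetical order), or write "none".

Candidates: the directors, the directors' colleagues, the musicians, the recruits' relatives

the recruits' relatives

*themselves* is a reflexive; Principle A requires it to be bound within its binding domain — the clause headed by 'told'.
— the directors: possessor inside the subject DP of the matrix clause; does not c-command the reflexive — cannot bind it (Principle A).
— the directors' colleagues: subject of the matrix clause; c-commands the reflexive but lies outside its binding domain — cannot bind it (Principle A).
— the musicians: object of the clause headed by 'defended'; does not c-command the reflexive — cannot bind it (Principle A).
— the recruits' relatives: subject of the clause headed by 'told'; c-commands the reflexive within its binding domain — allowed (Principle A).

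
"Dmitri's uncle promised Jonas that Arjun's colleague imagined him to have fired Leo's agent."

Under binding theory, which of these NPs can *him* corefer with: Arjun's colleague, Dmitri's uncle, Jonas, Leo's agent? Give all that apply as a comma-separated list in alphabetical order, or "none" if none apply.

*him* is a pronoun; Principle B requires it to be free in its binding domain — the clause headed by 'imagined'.
— Arjun's colleague: subject of the clause headed by 'imagined'; c-commands the pronoun within its binding domain — blocked (Principle B).
— Dmitri's uncle: subject of the matrix clause; c-commands the pronoun but lies outside its binding domain — allowed.
— Jonas: object of the matrix clause; c-commands the pronoun but lies outside its binding domain — allowed.
— Leo's agent: object of the clause headed by 'fired'; is c-commanded by the pronoun; coreference would bind this R-expression — blocked (Principle C).

Dmitri's uncle, Jonas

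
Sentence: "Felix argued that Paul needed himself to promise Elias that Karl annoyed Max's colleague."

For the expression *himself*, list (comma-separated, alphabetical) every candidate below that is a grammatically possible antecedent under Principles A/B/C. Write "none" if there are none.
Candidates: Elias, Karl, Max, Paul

*himself* is a reflexive; Principle A requires it to be bound within its binding domain — the clause headed by 'needed'.
— Elias: object of the clause headed by 'promise'; does not c-command the reflexive — cannot bind it (Principle A).
— Karl: subject of the clause headed by 'annoyed'; does not c-command the reflexive — cannot bind it (Principle A).
— Max: possessor inside the object DP of the clause headed by 'annoyed'; does not c-command the reflexive — cannot bind it (Principle A).
— Paul: subject of the clause headed by 'needed'; c-commands the reflexive within its binding domain — allowed (Principle A).

Paul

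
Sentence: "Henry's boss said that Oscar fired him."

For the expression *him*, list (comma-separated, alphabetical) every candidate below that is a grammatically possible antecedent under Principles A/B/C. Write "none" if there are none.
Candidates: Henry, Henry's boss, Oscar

Henry, Henry's boss

*him* is a pronoun; Principle B requires it to be free in its binding domain — the clause headed by 'fired'.
— Henry: possessor inside the subject DP of the matrix clause; does not c-command the pronoun — Principle B does not apply; allowed.
— Henry's boss: subject of the matrix clause; c-commands the pronoun but lies outside its binding domain — allowed.
— Oscar: subject of the clause headed by 'fired'; c-commands the pronoun within its binding domain — blocked (Principle B).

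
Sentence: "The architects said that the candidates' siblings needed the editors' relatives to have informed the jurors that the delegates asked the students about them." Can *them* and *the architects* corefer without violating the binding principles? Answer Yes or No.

Yes

*the architects* is an R-expression; Principle C requires it to be free (not bound by any c-commanding expression).
— them: second object of the clause headed by 'asked'; the pronoun does not c-command the R-expression — coreference allowed.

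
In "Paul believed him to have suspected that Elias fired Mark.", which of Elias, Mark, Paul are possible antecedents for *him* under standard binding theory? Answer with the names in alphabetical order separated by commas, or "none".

*him* is a pronoun; Principle B requires it to be free in its binding domain — the matrix clause.
— Elias: subject of the clause headed by 'fired'; is c-commanded by the pronoun; coreference would bind this R-expression — blocked (Principle C).
— Mark: object of the clause headed by 'fired'; is c-commanded by the pronoun; coreference would bind this R-expression — blocked (Principle C).
— Paul: subject of the matrix clause; c-commands the pronoun within its binding domain — blocked (Principle B).

none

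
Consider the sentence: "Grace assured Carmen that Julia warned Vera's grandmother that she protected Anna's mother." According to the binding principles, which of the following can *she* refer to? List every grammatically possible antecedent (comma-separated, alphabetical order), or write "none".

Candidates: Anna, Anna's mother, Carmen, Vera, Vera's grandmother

*she* is a pronoun; Principle B requires it to be free in its binding domain — the clause headed by 'protected'.
— Anna: possessor inside the object DP of the clause headed by 'protected'; is c-commanded by the pronoun; coreference would bind this R-expression — blocked (Principle C).
— Anna's mother: object of the clause headed by 'protected'; is c-commanded by the pronoun; coreference would bind this R-expression — blocked (Principle C).
— Carmen: object of the matrix clause; c-commands the pronoun but lies outside its binding domain — allowed.
— Vera: possessor inside the object DP of the clause headed by 'warned'; does not c-command the pronoun — Principle B does not apply; allowed.
— Vera's grandmother: object of the clause headed by 'warned'; c-commands the pronoun but lies outside its binding domain — allowed.

Carmen, Vera, Vera's grandmother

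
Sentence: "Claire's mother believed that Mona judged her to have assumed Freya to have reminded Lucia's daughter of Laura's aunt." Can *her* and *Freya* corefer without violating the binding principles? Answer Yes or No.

*Freya* is an R-expression; Principle C requires it to be free (not bound by any c-commanding expression).
— her: subject of the clause headed by 'assumed'; the pronoun c-commands the R-expression — coreference blocked (Principle C).

No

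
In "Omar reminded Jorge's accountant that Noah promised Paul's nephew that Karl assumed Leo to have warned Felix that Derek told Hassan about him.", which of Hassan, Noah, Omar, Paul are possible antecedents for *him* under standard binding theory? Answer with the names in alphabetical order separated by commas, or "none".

*him* is a pronoun; Principle B requires it to be free in its binding domain — the clause headed by 'told'.
— Hassan: object of the clause headed by 'told'; c-commands the pronoun within its binding domain — blocked (Principle B).
— Noah: subject of the clause headed by 'promised'; c-commands the pronoun but lies outside its binding domain — allowed.
— Omar: subject of the matrix clause; c-commands the pronoun but lies outside its binding domain — allowed.
— Paul: possessor inside the object DP of the clause headed by 'promised'; does not c-command the pronoun — Principle B does not apply; allowed.

Noah, Omar, Paul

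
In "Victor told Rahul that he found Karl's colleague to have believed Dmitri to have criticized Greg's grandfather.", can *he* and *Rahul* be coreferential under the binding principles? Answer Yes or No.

Yes

*Rahul* is an R-expression; Principle C requires it to be free (not bound by any c-commanding expression).
— he: subject of the clause headed by 'found'; the pronoun does not c-command the R-expression — coreference allowed.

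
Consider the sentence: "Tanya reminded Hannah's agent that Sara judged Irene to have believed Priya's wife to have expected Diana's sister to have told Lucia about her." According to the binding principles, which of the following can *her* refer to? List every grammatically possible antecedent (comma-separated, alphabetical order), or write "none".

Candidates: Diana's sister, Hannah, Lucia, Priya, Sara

Hannah, Priya, Sara

*her* is a pronoun; Principle B requires it to be free in its binding domain — the clause headed by 'told'.
— Diana's sister: subject of the clause headed by 'told'; c-commands the pronoun within its binding domain — blocked (Principle B).
— Hannah: possessor inside the object DP of the matrix clause; does not c-command the pronoun — Principle B does not apply; allowed.
— Lucia: object of the clause headed by 'told'; c-commands the pronoun within its binding domain — blocked (Principle B).
— Priya: possessor inside the subject DP of the clause headed by 'expected'; does not c-command the pronoun — Principle B does not apply; allowed.
— Sara: subject of the clause headed by 'judged'; c-commands the pronoun but lies outside its binding domain — allowed.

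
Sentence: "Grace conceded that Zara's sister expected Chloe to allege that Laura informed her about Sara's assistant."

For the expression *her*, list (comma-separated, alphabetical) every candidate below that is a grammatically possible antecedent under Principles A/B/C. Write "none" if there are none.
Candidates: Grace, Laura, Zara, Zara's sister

Grace, Zara, Zara's sister

*her* is a pronoun; Principle B requires it to be free in its binding domain — the clause headed by 'informed'.
— Grace: subject of the matrix clause; c-commands the pronoun but lies outside its binding domain — allowed.
— Laura: subject of the clause headed by 'informed'; c-commands the pronoun within its binding domain — blocked (Principle B).
— Zara: possessor inside the subject DP of the clause headed by 'expected'; does not c-command the pronoun — Principle B does not apply; allowed.
— Zara's sister: subject of the clause headed by 'expected'; c-commands the pronoun but lies outside its binding domain — allowed.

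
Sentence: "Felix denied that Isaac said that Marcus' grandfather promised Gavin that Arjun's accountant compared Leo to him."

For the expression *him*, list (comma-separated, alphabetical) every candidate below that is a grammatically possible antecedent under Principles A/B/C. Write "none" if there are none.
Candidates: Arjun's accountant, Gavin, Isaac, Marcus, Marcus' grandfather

*him* is a pronoun; Principle B requires it to be free in its binding domain — the clause headed by 'compared'.
— Arjun's accountant: subject of the clause headed by 'compared'; c-commands the pronoun within its binding domain — blocked (Principle B).
— Gavin: object of the clause headed by 'promised'; c-commands the pronoun but lies outside its binding domain — allowed.
— Isaac: subject of the clause headed by 'said'; c-commands the pronoun but lies outside its binding domain — allowed.
— Marcus: possessor inside the subject DP of the clause headed by 'promised'; does not c-command the pronoun — Principle B does not apply; allowed.
— Marcus' grandfather: subject of the clause headed by 'promised'; c-commands the pronoun but lies outside its binding domain — allowed.

Gavin, Isaac, Marcus, Marcus' grandfather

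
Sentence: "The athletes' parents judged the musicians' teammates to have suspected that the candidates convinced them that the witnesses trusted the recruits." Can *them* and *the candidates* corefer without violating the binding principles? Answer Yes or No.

No

*the candidates* is an R-expression; Principle C requires it to be free (not bound by any c-commanding expression).
— them: object of the clause headed by 'convinced'; the R-expression locally c-commands the pronoun — coreference blocked (Principle B on the pronoun).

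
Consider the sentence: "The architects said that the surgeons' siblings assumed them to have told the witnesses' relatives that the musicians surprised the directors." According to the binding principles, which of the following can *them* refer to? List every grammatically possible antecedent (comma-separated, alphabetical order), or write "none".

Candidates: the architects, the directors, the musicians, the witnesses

the architects

*them* is a pronoun; Principle B requires it to be free in its binding domain — the clause headed by 'assumed'.
— the architects: subject of the matrix clause; c-commands the pronoun but lies outside its binding domain — allowed.
— the directors: object of the clause headed by 'surprised'; is c-commanded by the pronoun; coreference would bind this R-expression — blocked (Principle C).
— the musicians: subject of the clause headed by 'surprised'; is c-commanded by the pronoun; coreference would bind this R-expression — blocked (Principle C).
— the witnesses: possessor inside the object DP of the clause headed by 'told'; is c-commanded by the pronoun; coreference would bind this R-expression — blocked (Principle C).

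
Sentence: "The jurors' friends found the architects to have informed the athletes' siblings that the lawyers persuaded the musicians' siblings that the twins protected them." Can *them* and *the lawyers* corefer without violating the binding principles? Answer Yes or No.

*the lawyers* is an R-expression; Principle C requires it to be free (not bound by any c-commanding expression).
— them: object of the clause headed by 'protected'; the pronoun does not c-command the R-expression — coreference allowed.

Yes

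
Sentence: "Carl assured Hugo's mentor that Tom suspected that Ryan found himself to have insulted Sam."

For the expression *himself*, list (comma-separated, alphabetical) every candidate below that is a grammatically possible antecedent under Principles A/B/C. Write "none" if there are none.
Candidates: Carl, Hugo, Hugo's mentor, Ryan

Ryan

*himself* is a reflexive; Principle A requires it to be bound within its binding domain — the clause headed by 'found'.
— Carl: subject of the matrix clause; c-commands the reflexive but lies outside its binding domain — cannot bind it (Principle A).
— Hugo: possessor inside the object DP of the matrix clause; does not c-command the reflexive — cannot bind it (Principle A).
— Hugo's mentor: object of the matrix clause; c-commands the reflexive but lies outside its binding domain — cannot bind it (Principle A).
— Ryan: subject of the clause headed by 'found'; c-commands the reflexive within its binding domain — allowed (Principle A).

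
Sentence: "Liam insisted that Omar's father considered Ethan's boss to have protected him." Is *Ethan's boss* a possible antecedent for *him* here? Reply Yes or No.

No

*him* is a pronoun; Principle B requires it to be free in its binding domain — the clause headed by 'protected'.
— Ethan's boss: subject of the clause headed by 'protected'; c-commands the pronoun within its binding domain — blocked (Principle B).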